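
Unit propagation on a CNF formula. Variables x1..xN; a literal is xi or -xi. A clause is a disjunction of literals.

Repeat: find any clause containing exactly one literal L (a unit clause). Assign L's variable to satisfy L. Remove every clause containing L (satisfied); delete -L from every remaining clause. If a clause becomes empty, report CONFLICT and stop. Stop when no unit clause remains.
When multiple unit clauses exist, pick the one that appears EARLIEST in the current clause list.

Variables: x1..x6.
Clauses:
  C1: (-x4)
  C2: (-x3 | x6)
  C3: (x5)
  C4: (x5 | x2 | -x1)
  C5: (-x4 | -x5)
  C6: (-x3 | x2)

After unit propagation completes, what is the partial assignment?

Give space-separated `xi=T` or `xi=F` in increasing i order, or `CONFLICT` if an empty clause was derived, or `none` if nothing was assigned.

Answer: x4=F x5=T

Derivation:
unit clause [-4] forces x4=F; simplify:
  satisfied 2 clause(s); 4 remain; assigned so far: [4]
unit clause [5] forces x5=T; simplify:
  satisfied 2 clause(s); 2 remain; assigned so far: [4, 5]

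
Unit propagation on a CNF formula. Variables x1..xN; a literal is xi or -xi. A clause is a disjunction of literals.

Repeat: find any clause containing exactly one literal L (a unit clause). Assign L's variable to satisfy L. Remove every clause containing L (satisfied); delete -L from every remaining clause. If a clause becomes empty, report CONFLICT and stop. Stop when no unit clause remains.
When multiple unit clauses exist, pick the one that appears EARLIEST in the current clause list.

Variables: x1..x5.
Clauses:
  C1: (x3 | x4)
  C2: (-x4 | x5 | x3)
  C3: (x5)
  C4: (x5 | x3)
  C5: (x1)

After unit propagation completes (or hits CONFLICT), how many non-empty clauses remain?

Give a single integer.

Answer: 1

Derivation:
unit clause [5] forces x5=T; simplify:
  satisfied 3 clause(s); 2 remain; assigned so far: [5]
unit clause [1] forces x1=T; simplify:
  satisfied 1 clause(s); 1 remain; assigned so far: [1, 5]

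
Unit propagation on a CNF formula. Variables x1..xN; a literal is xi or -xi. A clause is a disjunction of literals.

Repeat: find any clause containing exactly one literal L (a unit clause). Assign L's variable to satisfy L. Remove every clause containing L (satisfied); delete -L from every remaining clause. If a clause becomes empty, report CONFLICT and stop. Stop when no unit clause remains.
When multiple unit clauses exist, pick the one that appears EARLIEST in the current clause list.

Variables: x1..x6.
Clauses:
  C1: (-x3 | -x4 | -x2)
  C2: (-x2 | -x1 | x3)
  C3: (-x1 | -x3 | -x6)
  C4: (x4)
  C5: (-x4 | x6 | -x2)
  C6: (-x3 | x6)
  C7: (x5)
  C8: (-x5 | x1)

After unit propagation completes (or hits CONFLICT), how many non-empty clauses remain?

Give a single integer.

unit clause [4] forces x4=T; simplify:
  drop -4 from [-3, -4, -2] -> [-3, -2]
  drop -4 from [-4, 6, -2] -> [6, -2]
  satisfied 1 clause(s); 7 remain; assigned so far: [4]
unit clause [5] forces x5=T; simplify:
  drop -5 from [-5, 1] -> [1]
  satisfied 1 clause(s); 6 remain; assigned so far: [4, 5]
unit clause [1] forces x1=T; simplify:
  drop -1 from [-2, -1, 3] -> [-2, 3]
  drop -1 from [-1, -3, -6] -> [-3, -6]
  satisfied 1 clause(s); 5 remain; assigned so far: [1, 4, 5]

Answer: 5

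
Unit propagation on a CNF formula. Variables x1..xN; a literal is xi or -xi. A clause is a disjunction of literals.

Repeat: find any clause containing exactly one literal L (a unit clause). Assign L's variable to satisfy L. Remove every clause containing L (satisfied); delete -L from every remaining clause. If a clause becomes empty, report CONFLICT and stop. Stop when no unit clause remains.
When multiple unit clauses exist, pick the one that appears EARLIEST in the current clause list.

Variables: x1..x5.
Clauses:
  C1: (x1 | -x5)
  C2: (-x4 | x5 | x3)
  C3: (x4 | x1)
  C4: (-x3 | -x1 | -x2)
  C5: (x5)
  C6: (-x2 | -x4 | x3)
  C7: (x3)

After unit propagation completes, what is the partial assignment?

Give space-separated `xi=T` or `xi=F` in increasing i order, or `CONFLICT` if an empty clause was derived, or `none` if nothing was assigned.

unit clause [5] forces x5=T; simplify:
  drop -5 from [1, -5] -> [1]
  satisfied 2 clause(s); 5 remain; assigned so far: [5]
unit clause [1] forces x1=T; simplify:
  drop -1 from [-3, -1, -2] -> [-3, -2]
  satisfied 2 clause(s); 3 remain; assigned so far: [1, 5]
unit clause [3] forces x3=T; simplify:
  drop -3 from [-3, -2] -> [-2]
  satisfied 2 clause(s); 1 remain; assigned so far: [1, 3, 5]
unit clause [-2] forces x2=F; simplify:
  satisfied 1 clause(s); 0 remain; assigned so far: [1, 2, 3, 5]

Answer: x1=T x2=F x3=T x5=T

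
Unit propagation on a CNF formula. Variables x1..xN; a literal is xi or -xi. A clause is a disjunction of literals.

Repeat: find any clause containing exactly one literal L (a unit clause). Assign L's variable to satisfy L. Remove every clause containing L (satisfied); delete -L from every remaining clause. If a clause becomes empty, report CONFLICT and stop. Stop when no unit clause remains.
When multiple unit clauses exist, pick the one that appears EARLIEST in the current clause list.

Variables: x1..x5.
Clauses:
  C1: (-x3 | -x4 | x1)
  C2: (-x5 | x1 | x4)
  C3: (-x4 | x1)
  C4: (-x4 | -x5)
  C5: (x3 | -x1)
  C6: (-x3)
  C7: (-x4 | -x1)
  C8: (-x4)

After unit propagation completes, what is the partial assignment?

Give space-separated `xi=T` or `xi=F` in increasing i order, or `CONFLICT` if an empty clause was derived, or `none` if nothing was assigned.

Answer: x1=F x3=F x4=F x5=F

Derivation:
unit clause [-3] forces x3=F; simplify:
  drop 3 from [3, -1] -> [-1]
  satisfied 2 clause(s); 6 remain; assigned so far: [3]
unit clause [-1] forces x1=F; simplify:
  drop 1 from [-5, 1, 4] -> [-5, 4]
  drop 1 from [-4, 1] -> [-4]
  satisfied 2 clause(s); 4 remain; assigned so far: [1, 3]
unit clause [-4] forces x4=F; simplify:
  drop 4 from [-5, 4] -> [-5]
  satisfied 3 clause(s); 1 remain; assigned so far: [1, 3, 4]
unit clause [-5] forces x5=F; simplify:
  satisfied 1 clause(s); 0 remain; assigned so far: [1, 3, 4, 5]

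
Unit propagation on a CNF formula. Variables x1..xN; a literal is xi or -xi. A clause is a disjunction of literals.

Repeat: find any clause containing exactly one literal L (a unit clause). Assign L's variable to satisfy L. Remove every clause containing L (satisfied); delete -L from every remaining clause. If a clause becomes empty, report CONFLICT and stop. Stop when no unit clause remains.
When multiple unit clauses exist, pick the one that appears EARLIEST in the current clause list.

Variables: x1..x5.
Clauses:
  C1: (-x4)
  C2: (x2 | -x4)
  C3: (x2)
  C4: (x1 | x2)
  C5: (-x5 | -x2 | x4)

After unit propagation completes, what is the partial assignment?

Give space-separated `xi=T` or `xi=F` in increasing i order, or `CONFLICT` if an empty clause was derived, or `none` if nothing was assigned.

Answer: x2=T x4=F x5=F

Derivation:
unit clause [-4] forces x4=F; simplify:
  drop 4 from [-5, -2, 4] -> [-5, -2]
  satisfied 2 clause(s); 3 remain; assigned so far: [4]
unit clause [2] forces x2=T; simplify:
  drop -2 from [-5, -2] -> [-5]
  satisfied 2 clause(s); 1 remain; assigned so far: [2, 4]
unit clause [-5] forces x5=F; simplify:
  satisfied 1 clause(s); 0 remain; assigned so far: [2, 4, 5]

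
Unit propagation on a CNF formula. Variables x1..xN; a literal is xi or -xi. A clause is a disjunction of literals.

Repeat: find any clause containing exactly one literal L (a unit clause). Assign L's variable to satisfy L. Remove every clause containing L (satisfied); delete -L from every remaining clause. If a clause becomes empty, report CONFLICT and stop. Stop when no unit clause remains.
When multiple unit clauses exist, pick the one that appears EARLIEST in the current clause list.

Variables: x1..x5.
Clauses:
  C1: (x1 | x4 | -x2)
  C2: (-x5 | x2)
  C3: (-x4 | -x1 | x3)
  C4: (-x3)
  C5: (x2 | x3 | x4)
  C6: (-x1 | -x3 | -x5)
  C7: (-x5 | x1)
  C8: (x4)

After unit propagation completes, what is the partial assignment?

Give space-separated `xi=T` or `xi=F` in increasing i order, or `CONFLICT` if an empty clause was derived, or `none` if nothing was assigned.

unit clause [-3] forces x3=F; simplify:
  drop 3 from [-4, -1, 3] -> [-4, -1]
  drop 3 from [2, 3, 4] -> [2, 4]
  satisfied 2 clause(s); 6 remain; assigned so far: [3]
unit clause [4] forces x4=T; simplify:
  drop -4 from [-4, -1] -> [-1]
  satisfied 3 clause(s); 3 remain; assigned so far: [3, 4]
unit clause [-1] forces x1=F; simplify:
  drop 1 from [-5, 1] -> [-5]
  satisfied 1 clause(s); 2 remain; assigned so far: [1, 3, 4]
unit clause [-5] forces x5=F; simplify:
  satisfied 2 clause(s); 0 remain; assigned so far: [1, 3, 4, 5]

Answer: x1=F x3=F x4=T x5=F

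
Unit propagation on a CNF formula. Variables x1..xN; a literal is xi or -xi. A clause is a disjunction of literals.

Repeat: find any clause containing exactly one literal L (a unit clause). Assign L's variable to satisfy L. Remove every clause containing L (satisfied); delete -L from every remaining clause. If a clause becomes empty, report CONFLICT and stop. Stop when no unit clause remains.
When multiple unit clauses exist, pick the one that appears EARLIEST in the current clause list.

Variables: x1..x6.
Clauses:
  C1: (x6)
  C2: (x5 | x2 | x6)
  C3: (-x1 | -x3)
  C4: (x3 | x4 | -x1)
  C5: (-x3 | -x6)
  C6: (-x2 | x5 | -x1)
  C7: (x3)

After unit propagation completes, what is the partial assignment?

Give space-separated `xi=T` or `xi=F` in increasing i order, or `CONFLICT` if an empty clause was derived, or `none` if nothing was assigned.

unit clause [6] forces x6=T; simplify:
  drop -6 from [-3, -6] -> [-3]
  satisfied 2 clause(s); 5 remain; assigned so far: [6]
unit clause [-3] forces x3=F; simplify:
  drop 3 from [3, 4, -1] -> [4, -1]
  drop 3 from [3] -> [] (empty!)
  satisfied 2 clause(s); 3 remain; assigned so far: [3, 6]
CONFLICT (empty clause)

Answer: CONFLICT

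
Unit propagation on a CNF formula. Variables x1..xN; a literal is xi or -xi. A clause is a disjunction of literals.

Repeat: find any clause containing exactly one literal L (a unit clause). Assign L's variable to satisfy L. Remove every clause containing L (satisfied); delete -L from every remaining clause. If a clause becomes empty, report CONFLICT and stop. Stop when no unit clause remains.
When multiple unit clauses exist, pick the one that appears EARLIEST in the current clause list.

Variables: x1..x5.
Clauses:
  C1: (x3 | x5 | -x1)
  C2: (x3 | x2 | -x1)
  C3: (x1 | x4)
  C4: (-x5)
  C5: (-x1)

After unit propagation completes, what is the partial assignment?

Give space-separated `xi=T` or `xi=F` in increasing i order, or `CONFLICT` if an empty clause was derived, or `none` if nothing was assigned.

Answer: x1=F x4=T x5=F

Derivation:
unit clause [-5] forces x5=F; simplify:
  drop 5 from [3, 5, -1] -> [3, -1]
  satisfied 1 clause(s); 4 remain; assigned so far: [5]
unit clause [-1] forces x1=F; simplify:
  drop 1 from [1, 4] -> [4]
  satisfied 3 clause(s); 1 remain; assigned so far: [1, 5]
unit clause [4] forces x4=T; simplify:
  satisfied 1 clause(s); 0 remain; assigned so far: [1, 4, 5]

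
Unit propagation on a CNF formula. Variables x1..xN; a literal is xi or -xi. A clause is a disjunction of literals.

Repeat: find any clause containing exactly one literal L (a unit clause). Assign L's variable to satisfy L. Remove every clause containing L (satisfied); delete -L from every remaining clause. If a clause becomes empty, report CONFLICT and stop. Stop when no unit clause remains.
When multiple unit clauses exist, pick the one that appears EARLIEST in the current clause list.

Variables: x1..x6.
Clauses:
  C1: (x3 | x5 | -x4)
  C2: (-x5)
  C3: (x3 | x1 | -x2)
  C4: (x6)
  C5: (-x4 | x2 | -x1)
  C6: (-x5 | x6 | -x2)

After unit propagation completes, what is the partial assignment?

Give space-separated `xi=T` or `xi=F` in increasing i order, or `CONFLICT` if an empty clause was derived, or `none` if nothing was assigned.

Answer: x5=F x6=T

Derivation:
unit clause [-5] forces x5=F; simplify:
  drop 5 from [3, 5, -4] -> [3, -4]
  satisfied 2 clause(s); 4 remain; assigned so far: [5]
unit clause [6] forces x6=T; simplify:
  satisfied 1 clause(s); 3 remain; assigned so far: [5, 6]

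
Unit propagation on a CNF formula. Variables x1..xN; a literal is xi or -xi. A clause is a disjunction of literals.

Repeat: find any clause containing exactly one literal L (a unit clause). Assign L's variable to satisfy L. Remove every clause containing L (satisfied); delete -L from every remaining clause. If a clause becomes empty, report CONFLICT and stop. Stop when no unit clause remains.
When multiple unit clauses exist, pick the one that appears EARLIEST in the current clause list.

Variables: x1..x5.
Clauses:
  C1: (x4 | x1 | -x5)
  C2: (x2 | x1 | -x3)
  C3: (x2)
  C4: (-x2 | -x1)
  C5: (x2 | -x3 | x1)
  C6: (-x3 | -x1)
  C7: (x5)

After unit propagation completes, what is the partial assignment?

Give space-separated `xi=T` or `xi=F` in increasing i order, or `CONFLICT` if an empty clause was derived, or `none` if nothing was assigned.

unit clause [2] forces x2=T; simplify:
  drop -2 from [-2, -1] -> [-1]
  satisfied 3 clause(s); 4 remain; assigned so far: [2]
unit clause [-1] forces x1=F; simplify:
  drop 1 from [4, 1, -5] -> [4, -5]
  satisfied 2 clause(s); 2 remain; assigned so far: [1, 2]
unit clause [5] forces x5=T; simplify:
  drop -5 from [4, -5] -> [4]
  satisfied 1 clause(s); 1 remain; assigned so far: [1, 2, 5]
unit clause [4] forces x4=T; simplify:
  satisfied 1 clause(s); 0 remain; assigned so far: [1, 2, 4, 5]

Answer: x1=F x2=T x4=T x5=T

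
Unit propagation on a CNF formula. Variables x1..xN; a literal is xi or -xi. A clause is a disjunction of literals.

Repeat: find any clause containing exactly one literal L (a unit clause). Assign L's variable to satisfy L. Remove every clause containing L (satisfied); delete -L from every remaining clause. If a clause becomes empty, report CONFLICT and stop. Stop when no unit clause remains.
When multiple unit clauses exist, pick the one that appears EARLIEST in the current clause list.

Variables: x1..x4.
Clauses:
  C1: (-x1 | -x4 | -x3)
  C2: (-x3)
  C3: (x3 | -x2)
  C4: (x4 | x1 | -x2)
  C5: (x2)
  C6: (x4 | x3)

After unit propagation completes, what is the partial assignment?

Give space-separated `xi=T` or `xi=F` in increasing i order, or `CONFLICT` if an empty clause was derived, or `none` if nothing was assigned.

Answer: CONFLICT

Derivation:
unit clause [-3] forces x3=F; simplify:
  drop 3 from [3, -2] -> [-2]
  drop 3 from [4, 3] -> [4]
  satisfied 2 clause(s); 4 remain; assigned so far: [3]
unit clause [-2] forces x2=F; simplify:
  drop 2 from [2] -> [] (empty!)
  satisfied 2 clause(s); 2 remain; assigned so far: [2, 3]
CONFLICT (empty clause)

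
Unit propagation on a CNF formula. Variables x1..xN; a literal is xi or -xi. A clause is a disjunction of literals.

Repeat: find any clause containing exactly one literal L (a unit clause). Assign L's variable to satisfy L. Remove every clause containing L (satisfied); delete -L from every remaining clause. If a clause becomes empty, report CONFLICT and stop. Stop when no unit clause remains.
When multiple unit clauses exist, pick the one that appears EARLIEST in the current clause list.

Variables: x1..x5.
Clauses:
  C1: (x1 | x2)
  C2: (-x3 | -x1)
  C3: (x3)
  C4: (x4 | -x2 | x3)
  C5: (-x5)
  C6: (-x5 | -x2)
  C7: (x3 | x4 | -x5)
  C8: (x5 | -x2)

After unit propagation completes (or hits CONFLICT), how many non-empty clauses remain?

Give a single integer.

Answer: 0

Derivation:
unit clause [3] forces x3=T; simplify:
  drop -3 from [-3, -1] -> [-1]
  satisfied 3 clause(s); 5 remain; assigned so far: [3]
unit clause [-1] forces x1=F; simplify:
  drop 1 from [1, 2] -> [2]
  satisfied 1 clause(s); 4 remain; assigned so far: [1, 3]
unit clause [2] forces x2=T; simplify:
  drop -2 from [-5, -2] -> [-5]
  drop -2 from [5, -2] -> [5]
  satisfied 1 clause(s); 3 remain; assigned so far: [1, 2, 3]
unit clause [-5] forces x5=F; simplify:
  drop 5 from [5] -> [] (empty!)
  satisfied 2 clause(s); 1 remain; assigned so far: [1, 2, 3, 5]
CONFLICT (empty clause)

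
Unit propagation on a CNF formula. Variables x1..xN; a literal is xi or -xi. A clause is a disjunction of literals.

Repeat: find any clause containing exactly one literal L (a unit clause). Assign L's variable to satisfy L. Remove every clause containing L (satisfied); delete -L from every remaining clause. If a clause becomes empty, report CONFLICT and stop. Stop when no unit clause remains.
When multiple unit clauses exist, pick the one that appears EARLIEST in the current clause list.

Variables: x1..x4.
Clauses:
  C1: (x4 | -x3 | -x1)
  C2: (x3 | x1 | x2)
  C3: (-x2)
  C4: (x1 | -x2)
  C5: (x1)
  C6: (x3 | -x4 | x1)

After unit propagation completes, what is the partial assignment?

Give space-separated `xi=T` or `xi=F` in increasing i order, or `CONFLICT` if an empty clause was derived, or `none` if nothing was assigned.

unit clause [-2] forces x2=F; simplify:
  drop 2 from [3, 1, 2] -> [3, 1]
  satisfied 2 clause(s); 4 remain; assigned so far: [2]
unit clause [1] forces x1=T; simplify:
  drop -1 from [4, -3, -1] -> [4, -3]
  satisfied 3 clause(s); 1 remain; assigned so far: [1, 2]

Answer: x1=T x2=F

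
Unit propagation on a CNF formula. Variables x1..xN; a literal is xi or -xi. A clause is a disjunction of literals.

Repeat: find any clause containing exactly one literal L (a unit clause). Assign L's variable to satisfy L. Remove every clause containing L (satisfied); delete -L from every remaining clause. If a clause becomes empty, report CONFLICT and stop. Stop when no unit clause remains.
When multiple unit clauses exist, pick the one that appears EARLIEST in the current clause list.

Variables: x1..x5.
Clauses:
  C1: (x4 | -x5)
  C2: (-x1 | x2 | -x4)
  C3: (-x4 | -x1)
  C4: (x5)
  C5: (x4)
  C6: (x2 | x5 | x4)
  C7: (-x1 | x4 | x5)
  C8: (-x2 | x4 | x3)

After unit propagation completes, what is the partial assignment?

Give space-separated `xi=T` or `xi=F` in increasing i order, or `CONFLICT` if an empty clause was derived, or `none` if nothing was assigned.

unit clause [5] forces x5=T; simplify:
  drop -5 from [4, -5] -> [4]
  satisfied 3 clause(s); 5 remain; assigned so far: [5]
unit clause [4] forces x4=T; simplify:
  drop -4 from [-1, 2, -4] -> [-1, 2]
  drop -4 from [-4, -1] -> [-1]
  satisfied 3 clause(s); 2 remain; assigned so far: [4, 5]
unit clause [-1] forces x1=F; simplify:
  satisfied 2 clause(s); 0 remain; assigned so far: [1, 4, 5]

Answer: x1=F x4=T x5=T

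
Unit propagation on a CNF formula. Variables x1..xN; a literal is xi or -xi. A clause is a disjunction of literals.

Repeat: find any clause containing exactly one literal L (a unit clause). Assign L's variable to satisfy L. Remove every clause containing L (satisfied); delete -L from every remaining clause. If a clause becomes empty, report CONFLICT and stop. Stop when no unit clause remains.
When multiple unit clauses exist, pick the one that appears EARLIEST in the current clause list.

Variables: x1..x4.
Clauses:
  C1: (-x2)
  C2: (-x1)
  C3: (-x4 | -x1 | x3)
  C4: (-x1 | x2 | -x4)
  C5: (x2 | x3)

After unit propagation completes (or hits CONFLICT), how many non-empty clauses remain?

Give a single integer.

Answer: 0

Derivation:
unit clause [-2] forces x2=F; simplify:
  drop 2 from [-1, 2, -4] -> [-1, -4]
  drop 2 from [2, 3] -> [3]
  satisfied 1 clause(s); 4 remain; assigned so far: [2]
unit clause [-1] forces x1=F; simplify:
  satisfied 3 clause(s); 1 remain; assigned so far: [1, 2]
unit clause [3] forces x3=T; simplify:
  satisfied 1 clause(s); 0 remain; assigned so far: [1, 2, 3]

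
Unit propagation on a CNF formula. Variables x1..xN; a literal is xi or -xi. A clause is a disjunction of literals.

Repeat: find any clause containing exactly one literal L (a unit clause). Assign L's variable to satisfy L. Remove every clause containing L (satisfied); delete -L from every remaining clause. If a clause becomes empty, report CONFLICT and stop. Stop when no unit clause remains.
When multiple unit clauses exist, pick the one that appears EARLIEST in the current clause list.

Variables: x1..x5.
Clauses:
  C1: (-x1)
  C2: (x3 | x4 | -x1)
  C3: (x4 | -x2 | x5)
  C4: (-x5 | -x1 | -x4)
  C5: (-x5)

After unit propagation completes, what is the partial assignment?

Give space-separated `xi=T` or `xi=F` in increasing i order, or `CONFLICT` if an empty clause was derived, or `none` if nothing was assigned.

Answer: x1=F x5=F

Derivation:
unit clause [-1] forces x1=F; simplify:
  satisfied 3 clause(s); 2 remain; assigned so far: [1]
unit clause [-5] forces x5=F; simplify:
  drop 5 from [4, -2, 5] -> [4, -2]
  satisfied 1 clause(s); 1 remain; assigned so far: [1, 5]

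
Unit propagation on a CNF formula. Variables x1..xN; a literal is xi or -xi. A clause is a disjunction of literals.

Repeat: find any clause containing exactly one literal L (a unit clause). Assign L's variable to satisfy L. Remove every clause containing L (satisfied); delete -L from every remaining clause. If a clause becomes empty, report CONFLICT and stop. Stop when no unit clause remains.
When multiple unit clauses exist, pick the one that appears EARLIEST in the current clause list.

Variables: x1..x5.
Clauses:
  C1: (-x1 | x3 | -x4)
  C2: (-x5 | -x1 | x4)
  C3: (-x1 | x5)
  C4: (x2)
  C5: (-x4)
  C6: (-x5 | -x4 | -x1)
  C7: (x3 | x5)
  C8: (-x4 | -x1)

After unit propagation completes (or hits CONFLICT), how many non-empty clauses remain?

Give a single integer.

Answer: 3

Derivation:
unit clause [2] forces x2=T; simplify:
  satisfied 1 clause(s); 7 remain; assigned so far: [2]
unit clause [-4] forces x4=F; simplify:
  drop 4 from [-5, -1, 4] -> [-5, -1]
  satisfied 4 clause(s); 3 remain; assigned so far: [2, 4]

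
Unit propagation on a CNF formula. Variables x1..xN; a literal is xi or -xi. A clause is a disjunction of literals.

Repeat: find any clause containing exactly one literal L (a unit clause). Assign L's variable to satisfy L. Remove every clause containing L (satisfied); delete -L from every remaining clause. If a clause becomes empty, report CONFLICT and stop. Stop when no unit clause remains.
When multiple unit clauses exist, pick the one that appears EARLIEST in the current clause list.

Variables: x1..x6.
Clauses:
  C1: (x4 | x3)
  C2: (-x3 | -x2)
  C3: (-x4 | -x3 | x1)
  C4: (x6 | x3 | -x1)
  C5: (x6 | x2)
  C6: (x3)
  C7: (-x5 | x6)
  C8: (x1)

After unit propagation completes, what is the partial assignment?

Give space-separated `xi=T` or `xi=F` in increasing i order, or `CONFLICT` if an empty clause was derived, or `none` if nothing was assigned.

Answer: x1=T x2=F x3=T x6=T

Derivation:
unit clause [3] forces x3=T; simplify:
  drop -3 from [-3, -2] -> [-2]
  drop -3 from [-4, -3, 1] -> [-4, 1]
  satisfied 3 clause(s); 5 remain; assigned so far: [3]
unit clause [-2] forces x2=F; simplify:
  drop 2 from [6, 2] -> [6]
  satisfied 1 clause(s); 4 remain; assigned so far: [2, 3]
unit clause [6] forces x6=T; simplify:
  satisfied 2 clause(s); 2 remain; assigned so far: [2, 3, 6]
unit clause [1] forces x1=T; simplify:
  satisfied 2 clause(s); 0 remain; assigned so far: [1, 2, 3, 6]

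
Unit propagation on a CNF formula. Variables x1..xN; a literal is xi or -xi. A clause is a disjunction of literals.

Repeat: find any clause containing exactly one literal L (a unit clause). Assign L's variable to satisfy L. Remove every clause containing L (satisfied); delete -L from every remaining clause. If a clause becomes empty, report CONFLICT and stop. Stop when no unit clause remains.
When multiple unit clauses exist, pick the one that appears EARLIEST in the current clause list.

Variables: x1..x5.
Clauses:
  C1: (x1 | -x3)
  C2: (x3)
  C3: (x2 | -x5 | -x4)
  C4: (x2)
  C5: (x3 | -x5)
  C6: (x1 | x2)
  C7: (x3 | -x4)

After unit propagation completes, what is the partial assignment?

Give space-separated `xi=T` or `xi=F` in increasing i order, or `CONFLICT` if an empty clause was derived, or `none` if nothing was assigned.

unit clause [3] forces x3=T; simplify:
  drop -3 from [1, -3] -> [1]
  satisfied 3 clause(s); 4 remain; assigned so far: [3]
unit clause [1] forces x1=T; simplify:
  satisfied 2 clause(s); 2 remain; assigned so far: [1, 3]
unit clause [2] forces x2=T; simplify:
  satisfied 2 clause(s); 0 remain; assigned so far: [1, 2, 3]

Answer: x1=T x2=T x3=T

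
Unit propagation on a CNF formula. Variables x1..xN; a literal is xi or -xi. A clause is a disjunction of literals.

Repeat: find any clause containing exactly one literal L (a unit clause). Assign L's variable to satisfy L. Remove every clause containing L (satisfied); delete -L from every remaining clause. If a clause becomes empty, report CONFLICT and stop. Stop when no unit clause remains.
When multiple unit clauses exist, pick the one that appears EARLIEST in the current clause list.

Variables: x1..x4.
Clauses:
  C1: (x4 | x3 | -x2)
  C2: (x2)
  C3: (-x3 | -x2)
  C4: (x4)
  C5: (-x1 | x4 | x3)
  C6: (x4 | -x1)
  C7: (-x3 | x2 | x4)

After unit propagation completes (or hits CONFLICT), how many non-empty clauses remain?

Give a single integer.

unit clause [2] forces x2=T; simplify:
  drop -2 from [4, 3, -2] -> [4, 3]
  drop -2 from [-3, -2] -> [-3]
  satisfied 2 clause(s); 5 remain; assigned so far: [2]
unit clause [-3] forces x3=F; simplify:
  drop 3 from [4, 3] -> [4]
  drop 3 from [-1, 4, 3] -> [-1, 4]
  satisfied 1 clause(s); 4 remain; assigned so far: [2, 3]
unit clause [4] forces x4=T; simplify:
  satisfied 4 clause(s); 0 remain; assigned so far: [2, 3, 4]

Answer: 0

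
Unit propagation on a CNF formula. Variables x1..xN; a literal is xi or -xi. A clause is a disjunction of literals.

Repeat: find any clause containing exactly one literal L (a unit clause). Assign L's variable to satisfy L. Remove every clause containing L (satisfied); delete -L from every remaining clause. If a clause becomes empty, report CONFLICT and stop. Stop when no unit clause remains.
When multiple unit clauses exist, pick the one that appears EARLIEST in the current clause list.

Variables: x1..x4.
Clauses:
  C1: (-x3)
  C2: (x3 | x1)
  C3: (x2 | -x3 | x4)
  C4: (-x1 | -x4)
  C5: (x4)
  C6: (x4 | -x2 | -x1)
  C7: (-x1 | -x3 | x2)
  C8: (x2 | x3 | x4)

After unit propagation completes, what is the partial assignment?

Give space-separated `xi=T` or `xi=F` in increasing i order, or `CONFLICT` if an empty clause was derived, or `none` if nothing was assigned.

unit clause [-3] forces x3=F; simplify:
  drop 3 from [3, 1] -> [1]
  drop 3 from [2, 3, 4] -> [2, 4]
  satisfied 3 clause(s); 5 remain; assigned so far: [3]
unit clause [1] forces x1=T; simplify:
  drop -1 from [-1, -4] -> [-4]
  drop -1 from [4, -2, -1] -> [4, -2]
  satisfied 1 clause(s); 4 remain; assigned so far: [1, 3]
unit clause [-4] forces x4=F; simplify:
  drop 4 from [4] -> [] (empty!)
  drop 4 from [4, -2] -> [-2]
  drop 4 from [2, 4] -> [2]
  satisfied 1 clause(s); 3 remain; assigned so far: [1, 3, 4]
CONFLICT (empty clause)

Answer: CONFLICT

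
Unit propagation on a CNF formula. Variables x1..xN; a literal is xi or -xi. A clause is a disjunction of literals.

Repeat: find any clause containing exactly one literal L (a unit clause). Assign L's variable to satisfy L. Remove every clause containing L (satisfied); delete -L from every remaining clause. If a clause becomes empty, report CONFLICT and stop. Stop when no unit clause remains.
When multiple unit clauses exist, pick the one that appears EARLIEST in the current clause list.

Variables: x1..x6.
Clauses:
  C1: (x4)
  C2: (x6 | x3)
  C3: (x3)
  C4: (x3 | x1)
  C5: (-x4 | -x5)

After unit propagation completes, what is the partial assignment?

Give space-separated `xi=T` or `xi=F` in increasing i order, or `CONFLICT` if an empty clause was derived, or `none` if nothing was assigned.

unit clause [4] forces x4=T; simplify:
  drop -4 from [-4, -5] -> [-5]
  satisfied 1 clause(s); 4 remain; assigned so far: [4]
unit clause [3] forces x3=T; simplify:
  satisfied 3 clause(s); 1 remain; assigned so far: [3, 4]
unit clause [-5] forces x5=F; simplify:
  satisfied 1 clause(s); 0 remain; assigned so far: [3, 4, 5]

Answer: x3=T x4=T x5=F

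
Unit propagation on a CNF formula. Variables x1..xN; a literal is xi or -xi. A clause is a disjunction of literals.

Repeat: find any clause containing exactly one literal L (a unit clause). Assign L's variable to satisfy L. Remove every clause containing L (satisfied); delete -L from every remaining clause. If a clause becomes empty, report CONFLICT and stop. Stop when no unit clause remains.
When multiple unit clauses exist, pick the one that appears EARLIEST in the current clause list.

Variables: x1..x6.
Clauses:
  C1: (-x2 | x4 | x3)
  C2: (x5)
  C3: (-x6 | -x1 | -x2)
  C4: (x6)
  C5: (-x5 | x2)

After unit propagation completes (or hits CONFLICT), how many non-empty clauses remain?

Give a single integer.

Answer: 1

Derivation:
unit clause [5] forces x5=T; simplify:
  drop -5 from [-5, 2] -> [2]
  satisfied 1 clause(s); 4 remain; assigned so far: [5]
unit clause [6] forces x6=T; simplify:
  drop -6 from [-6, -1, -2] -> [-1, -2]
  satisfied 1 clause(s); 3 remain; assigned so far: [5, 6]
unit clause [2] forces x2=T; simplify:
  drop -2 from [-2, 4, 3] -> [4, 3]
  drop -2 from [-1, -2] -> [-1]
  satisfied 1 clause(s); 2 remain; assigned so far: [2, 5, 6]
unit clause [-1] forces x1=F; simplify:
  satisfied 1 clause(s); 1 remain; assigned so far: [1, 2, 5, 6]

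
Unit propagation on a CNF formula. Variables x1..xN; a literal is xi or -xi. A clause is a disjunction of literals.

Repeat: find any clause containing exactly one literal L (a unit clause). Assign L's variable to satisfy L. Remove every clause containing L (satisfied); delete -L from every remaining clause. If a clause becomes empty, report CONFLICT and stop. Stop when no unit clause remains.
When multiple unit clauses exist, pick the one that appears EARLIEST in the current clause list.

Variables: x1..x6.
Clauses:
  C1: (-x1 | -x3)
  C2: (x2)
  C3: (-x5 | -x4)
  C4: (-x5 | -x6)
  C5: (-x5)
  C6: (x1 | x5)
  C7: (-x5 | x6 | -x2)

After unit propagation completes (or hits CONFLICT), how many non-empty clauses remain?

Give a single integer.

unit clause [2] forces x2=T; simplify:
  drop -2 from [-5, 6, -2] -> [-5, 6]
  satisfied 1 clause(s); 6 remain; assigned so far: [2]
unit clause [-5] forces x5=F; simplify:
  drop 5 from [1, 5] -> [1]
  satisfied 4 clause(s); 2 remain; assigned so far: [2, 5]
unit clause [1] forces x1=T; simplify:
  drop -1 from [-1, -3] -> [-3]
  satisfied 1 clause(s); 1 remain; assigned so far: [1, 2, 5]
unit clause [-3] forces x3=F; simplify:
  satisfied 1 clause(s); 0 remain; assigned so far: [1, 2, 3, 5]

Answer: 0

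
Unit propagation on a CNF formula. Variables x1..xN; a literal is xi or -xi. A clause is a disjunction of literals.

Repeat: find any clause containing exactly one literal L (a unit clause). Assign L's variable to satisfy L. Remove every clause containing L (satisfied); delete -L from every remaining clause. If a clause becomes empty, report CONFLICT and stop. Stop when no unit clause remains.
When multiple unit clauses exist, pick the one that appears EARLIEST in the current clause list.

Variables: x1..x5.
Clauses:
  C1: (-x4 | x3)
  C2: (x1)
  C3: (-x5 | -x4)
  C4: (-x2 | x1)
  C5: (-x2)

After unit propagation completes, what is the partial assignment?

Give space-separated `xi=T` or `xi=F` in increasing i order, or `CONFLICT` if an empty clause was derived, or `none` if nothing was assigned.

unit clause [1] forces x1=T; simplify:
  satisfied 2 clause(s); 3 remain; assigned so far: [1]
unit clause [-2] forces x2=F; simplify:
  satisfied 1 clause(s); 2 remain; assigned so far: [1, 2]

Answer: x1=T x2=F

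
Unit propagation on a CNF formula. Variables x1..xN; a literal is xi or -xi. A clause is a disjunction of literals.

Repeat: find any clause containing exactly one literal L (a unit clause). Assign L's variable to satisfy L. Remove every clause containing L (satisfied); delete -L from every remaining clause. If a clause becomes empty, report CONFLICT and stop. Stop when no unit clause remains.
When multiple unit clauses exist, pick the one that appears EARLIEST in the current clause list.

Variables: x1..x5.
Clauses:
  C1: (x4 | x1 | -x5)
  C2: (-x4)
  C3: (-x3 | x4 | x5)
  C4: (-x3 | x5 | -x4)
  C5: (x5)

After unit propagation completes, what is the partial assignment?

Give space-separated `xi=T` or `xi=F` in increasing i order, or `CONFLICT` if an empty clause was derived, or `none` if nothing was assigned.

Answer: x1=T x4=F x5=T

Derivation:
unit clause [-4] forces x4=F; simplify:
  drop 4 from [4, 1, -5] -> [1, -5]
  drop 4 from [-3, 4, 5] -> [-3, 5]
  satisfied 2 clause(s); 3 remain; assigned so far: [4]
unit clause [5] forces x5=T; simplify:
  drop -5 from [1, -5] -> [1]
  satisfied 2 clause(s); 1 remain; assigned so far: [4, 5]
unit clause [1] forces x1=T; simplify:
  satisfied 1 clause(s); 0 remain; assigned so far: [1, 4, 5]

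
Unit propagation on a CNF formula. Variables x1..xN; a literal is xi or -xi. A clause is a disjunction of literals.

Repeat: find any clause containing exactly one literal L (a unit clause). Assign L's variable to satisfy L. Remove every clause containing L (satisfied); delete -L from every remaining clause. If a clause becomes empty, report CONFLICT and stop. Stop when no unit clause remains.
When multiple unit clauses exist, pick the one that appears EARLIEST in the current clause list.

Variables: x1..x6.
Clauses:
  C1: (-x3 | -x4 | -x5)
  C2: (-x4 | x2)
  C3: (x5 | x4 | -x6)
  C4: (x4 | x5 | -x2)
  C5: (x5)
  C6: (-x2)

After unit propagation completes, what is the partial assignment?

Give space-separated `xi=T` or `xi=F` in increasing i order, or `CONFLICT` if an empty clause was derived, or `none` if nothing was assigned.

unit clause [5] forces x5=T; simplify:
  drop -5 from [-3, -4, -5] -> [-3, -4]
  satisfied 3 clause(s); 3 remain; assigned so far: [5]
unit clause [-2] forces x2=F; simplify:
  drop 2 from [-4, 2] -> [-4]
  satisfied 1 clause(s); 2 remain; assigned so far: [2, 5]
unit clause [-4] forces x4=F; simplify:
  satisfied 2 clause(s); 0 remain; assigned so far: [2, 4, 5]

Answer: x2=F x4=F x5=T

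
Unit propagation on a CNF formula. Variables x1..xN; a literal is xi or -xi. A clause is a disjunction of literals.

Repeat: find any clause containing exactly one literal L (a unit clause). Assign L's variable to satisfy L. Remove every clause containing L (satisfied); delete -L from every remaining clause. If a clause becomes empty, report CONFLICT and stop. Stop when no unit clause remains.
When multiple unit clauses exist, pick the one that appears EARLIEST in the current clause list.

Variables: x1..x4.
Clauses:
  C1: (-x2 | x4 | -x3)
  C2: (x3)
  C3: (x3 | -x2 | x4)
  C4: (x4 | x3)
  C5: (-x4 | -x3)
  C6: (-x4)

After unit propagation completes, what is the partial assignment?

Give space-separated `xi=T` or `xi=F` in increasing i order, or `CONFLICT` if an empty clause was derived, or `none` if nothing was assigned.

Answer: x2=F x3=T x4=F

Derivation:
unit clause [3] forces x3=T; simplify:
  drop -3 from [-2, 4, -3] -> [-2, 4]
  drop -3 from [-4, -3] -> [-4]
  satisfied 3 clause(s); 3 remain; assigned so far: [3]
unit clause [-4] forces x4=F; simplify:
  drop 4 from [-2, 4] -> [-2]
  satisfied 2 clause(s); 1 remain; assigned so far: [3, 4]
unit clause [-2] forces x2=F; simplify:
  satisfied 1 clause(s); 0 remain; assigned so far: [2, 3, 4]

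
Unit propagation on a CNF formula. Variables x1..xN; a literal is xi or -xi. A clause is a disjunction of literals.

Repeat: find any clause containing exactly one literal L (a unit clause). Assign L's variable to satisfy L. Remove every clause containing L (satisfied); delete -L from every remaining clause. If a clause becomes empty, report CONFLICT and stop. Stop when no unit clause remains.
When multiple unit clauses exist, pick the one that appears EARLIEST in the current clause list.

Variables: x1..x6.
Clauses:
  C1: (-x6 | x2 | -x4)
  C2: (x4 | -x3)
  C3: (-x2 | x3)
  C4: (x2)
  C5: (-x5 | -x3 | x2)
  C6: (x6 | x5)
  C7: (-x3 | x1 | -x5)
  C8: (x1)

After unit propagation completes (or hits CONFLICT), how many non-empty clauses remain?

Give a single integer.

Answer: 1

Derivation:
unit clause [2] forces x2=T; simplify:
  drop -2 from [-2, 3] -> [3]
  satisfied 3 clause(s); 5 remain; assigned so far: [2]
unit clause [3] forces x3=T; simplify:
  drop -3 from [4, -3] -> [4]
  drop -3 from [-3, 1, -5] -> [1, -5]
  satisfied 1 clause(s); 4 remain; assigned so far: [2, 3]
unit clause [4] forces x4=T; simplify:
  satisfied 1 clause(s); 3 remain; assigned so far: [2, 3, 4]
unit clause [1] forces x1=T; simplify:
  satisfied 2 clause(s); 1 remain; assigned so far: [1, 2, 3, 4]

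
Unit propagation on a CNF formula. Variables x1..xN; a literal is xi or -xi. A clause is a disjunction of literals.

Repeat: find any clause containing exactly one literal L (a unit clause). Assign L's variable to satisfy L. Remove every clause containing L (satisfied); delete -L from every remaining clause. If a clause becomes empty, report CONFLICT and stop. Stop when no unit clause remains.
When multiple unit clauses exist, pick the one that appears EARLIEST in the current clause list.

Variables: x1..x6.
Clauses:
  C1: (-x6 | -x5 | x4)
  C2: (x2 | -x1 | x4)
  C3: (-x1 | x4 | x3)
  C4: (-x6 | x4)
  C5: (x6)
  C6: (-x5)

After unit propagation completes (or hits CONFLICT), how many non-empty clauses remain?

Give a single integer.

unit clause [6] forces x6=T; simplify:
  drop -6 from [-6, -5, 4] -> [-5, 4]
  drop -6 from [-6, 4] -> [4]
  satisfied 1 clause(s); 5 remain; assigned so far: [6]
unit clause [4] forces x4=T; simplify:
  satisfied 4 clause(s); 1 remain; assigned so far: [4, 6]
unit clause [-5] forces x5=F; simplify:
  satisfied 1 clause(s); 0 remain; assigned so far: [4, 5, 6]

Answer: 0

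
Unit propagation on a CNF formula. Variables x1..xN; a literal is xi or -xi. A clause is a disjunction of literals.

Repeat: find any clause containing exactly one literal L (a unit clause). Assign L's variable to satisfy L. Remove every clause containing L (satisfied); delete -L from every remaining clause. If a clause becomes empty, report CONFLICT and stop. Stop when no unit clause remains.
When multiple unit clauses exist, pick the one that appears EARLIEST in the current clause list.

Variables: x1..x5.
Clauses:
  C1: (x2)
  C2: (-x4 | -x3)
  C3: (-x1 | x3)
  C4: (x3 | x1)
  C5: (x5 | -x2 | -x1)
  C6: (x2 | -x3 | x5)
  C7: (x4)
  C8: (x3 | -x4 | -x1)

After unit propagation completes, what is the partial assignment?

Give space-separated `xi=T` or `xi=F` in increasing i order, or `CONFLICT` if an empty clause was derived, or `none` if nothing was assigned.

unit clause [2] forces x2=T; simplify:
  drop -2 from [5, -2, -1] -> [5, -1]
  satisfied 2 clause(s); 6 remain; assigned so far: [2]
unit clause [4] forces x4=T; simplify:
  drop -4 from [-4, -3] -> [-3]
  drop -4 from [3, -4, -1] -> [3, -1]
  satisfied 1 clause(s); 5 remain; assigned so far: [2, 4]
unit clause [-3] forces x3=F; simplify:
  drop 3 from [-1, 3] -> [-1]
  drop 3 from [3, 1] -> [1]
  drop 3 from [3, -1] -> [-1]
  satisfied 1 clause(s); 4 remain; assigned so far: [2, 3, 4]
unit clause [-1] forces x1=F; simplify:
  drop 1 from [1] -> [] (empty!)
  satisfied 3 clause(s); 1 remain; assigned so far: [1, 2, 3, 4]
CONFLICT (empty clause)

Answer: CONFLICT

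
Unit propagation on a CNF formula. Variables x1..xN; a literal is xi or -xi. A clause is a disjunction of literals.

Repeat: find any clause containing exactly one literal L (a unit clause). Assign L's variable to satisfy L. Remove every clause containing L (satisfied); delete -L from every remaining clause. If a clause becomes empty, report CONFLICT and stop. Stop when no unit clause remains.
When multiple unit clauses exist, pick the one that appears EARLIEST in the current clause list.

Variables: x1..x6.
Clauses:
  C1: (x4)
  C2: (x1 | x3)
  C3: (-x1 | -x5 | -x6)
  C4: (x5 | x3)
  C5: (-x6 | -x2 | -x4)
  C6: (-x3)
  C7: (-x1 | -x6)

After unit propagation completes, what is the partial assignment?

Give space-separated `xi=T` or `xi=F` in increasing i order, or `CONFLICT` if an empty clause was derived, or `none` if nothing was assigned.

Answer: x1=T x3=F x4=T x5=T x6=F

Derivation:
unit clause [4] forces x4=T; simplify:
  drop -4 from [-6, -2, -4] -> [-6, -2]
  satisfied 1 clause(s); 6 remain; assigned so far: [4]
unit clause [-3] forces x3=F; simplify:
  drop 3 from [1, 3] -> [1]
  drop 3 from [5, 3] -> [5]
  satisfied 1 clause(s); 5 remain; assigned so far: [3, 4]
unit clause [1] forces x1=T; simplify:
  drop -1 from [-1, -5, -6] -> [-5, -6]
  drop -1 from [-1, -6] -> [-6]
  satisfied 1 clause(s); 4 remain; assigned so far: [1, 3, 4]
unit clause [5] forces x5=T; simplify:
  drop -5 from [-5, -6] -> [-6]
  satisfied 1 clause(s); 3 remain; assigned so far: [1, 3, 4, 5]
unit clause [-6] forces x6=F; simplify:
  satisfied 3 clause(s); 0 remain; assigned so far: [1, 3, 4, 5, 6]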